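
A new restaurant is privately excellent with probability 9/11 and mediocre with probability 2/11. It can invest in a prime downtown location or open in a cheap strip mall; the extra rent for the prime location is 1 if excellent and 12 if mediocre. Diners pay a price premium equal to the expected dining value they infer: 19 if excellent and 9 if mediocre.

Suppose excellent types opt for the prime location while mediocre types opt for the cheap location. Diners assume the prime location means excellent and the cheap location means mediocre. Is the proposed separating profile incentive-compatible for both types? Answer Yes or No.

Yes

Under these beliefs, the prime location earns price premium 19 and the cheap location earns price premium 9.
excellent: the prime location nets 19 − 1 = 18; the cheap location nets 9. excellent prefers the prime location.
mediocre: the prime location nets 19 − 12 = 7; the cheap location nets 9. mediocre prefers the cheap location.
Neither type deviates, so the separating profile is an equilibrium.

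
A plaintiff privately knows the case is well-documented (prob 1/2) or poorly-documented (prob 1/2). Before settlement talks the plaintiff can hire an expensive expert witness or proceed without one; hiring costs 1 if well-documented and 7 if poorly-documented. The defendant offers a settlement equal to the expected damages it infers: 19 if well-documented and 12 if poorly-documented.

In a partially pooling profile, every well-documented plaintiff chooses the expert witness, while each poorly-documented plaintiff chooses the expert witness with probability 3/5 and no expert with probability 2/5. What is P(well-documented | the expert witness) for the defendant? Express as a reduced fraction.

P(the expert witness) = (1/2)·1 + (1/2)·(3/5) = 4/5.
By Bayes' rule, P(well-documented | the expert witness) = (1/2) / (4/5) = 5/8.

5/8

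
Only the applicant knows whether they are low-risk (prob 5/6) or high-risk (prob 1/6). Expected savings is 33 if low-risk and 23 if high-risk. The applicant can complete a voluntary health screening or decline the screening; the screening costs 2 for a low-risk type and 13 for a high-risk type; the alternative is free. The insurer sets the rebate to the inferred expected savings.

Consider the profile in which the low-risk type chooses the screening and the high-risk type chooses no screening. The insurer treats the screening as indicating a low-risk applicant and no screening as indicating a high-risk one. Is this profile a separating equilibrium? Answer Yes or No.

Under these beliefs, the screening earns rebate 33 and no screening earns rebate 23.
low-risk: the screening nets 33 − 2 = 31; no screening nets 23. low-risk prefers the screening.
high-risk: the screening nets 33 − 13 = 20; no screening nets 23. high-risk prefers no screening.
Neither type deviates, so the separating profile is an equilibrium.

Yes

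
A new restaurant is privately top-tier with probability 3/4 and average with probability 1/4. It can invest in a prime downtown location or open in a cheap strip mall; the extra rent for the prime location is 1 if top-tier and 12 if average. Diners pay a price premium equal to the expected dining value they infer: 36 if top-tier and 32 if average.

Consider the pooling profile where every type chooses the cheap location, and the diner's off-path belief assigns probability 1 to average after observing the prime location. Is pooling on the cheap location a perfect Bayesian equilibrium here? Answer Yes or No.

On path, the diner holds the prior and pays 3/4·36 + 1/4·32 = 35. Off path (the prime location), believing average, it pays 32.
top-tier: the cheap location nets 35; the prime location nets 32 − 1 = 31. top-tier stays.
average: the cheap location nets 35; the prime location nets 32 − 12 = 20. average stays.
No type deviates, so pooling is sustained.

Yes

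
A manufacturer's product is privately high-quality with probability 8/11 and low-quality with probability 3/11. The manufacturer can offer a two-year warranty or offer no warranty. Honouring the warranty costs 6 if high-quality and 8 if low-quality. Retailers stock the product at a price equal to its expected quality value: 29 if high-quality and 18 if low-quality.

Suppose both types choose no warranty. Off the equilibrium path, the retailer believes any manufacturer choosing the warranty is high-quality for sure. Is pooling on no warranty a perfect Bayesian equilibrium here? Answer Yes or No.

On path, the retailer holds the prior and pays 8/11·29 + 3/11·18 = 26. Off path (the warranty), believing high-quality, it pays 29.
high-quality: no warranty nets 26; the warranty nets 29 − 6 = 23. high-quality stays.
low-quality: no warranty nets 26; the warranty nets 29 − 8 = 21. low-quality stays.
No type deviates, so pooling is sustained.

Yes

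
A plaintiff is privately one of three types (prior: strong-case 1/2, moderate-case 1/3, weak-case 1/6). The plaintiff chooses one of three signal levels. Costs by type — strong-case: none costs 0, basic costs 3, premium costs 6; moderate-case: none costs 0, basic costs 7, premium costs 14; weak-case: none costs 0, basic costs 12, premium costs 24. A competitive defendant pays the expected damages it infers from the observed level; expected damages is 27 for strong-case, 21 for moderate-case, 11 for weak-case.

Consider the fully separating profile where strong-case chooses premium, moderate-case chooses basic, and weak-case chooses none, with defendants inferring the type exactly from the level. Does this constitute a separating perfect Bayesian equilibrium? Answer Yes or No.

Yes

Separating settlements: premium → 27, basic → 21, none → 11.
strong-case (assigned premium): none: 11 − 0 = 11; basic: 21 − 3 = 18; premium: 27 − 6 = 21. strong-case stays.
moderate-case (assigned basic): none: 11 − 0 = 11; basic: 21 − 7 = 14; premium: 27 − 14 = 13. moderate-case stays.
weak-case (assigned none): none: 11 − 0 = 11; basic: 21 − 12 = 9; premium: 27 − 24 = 3. weak-case stays.
Every type prefers its assigned level; separation holds.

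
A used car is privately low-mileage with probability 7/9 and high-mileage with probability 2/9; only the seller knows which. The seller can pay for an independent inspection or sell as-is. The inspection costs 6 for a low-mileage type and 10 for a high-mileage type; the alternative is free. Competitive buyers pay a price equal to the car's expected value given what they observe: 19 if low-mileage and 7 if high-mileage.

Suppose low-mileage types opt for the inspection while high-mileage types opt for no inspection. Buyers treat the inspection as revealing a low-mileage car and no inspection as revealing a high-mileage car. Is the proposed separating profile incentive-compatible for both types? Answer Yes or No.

No

Under these beliefs, the inspection earns price 19 and no inspection earns price 7.
low-mileage: the inspection nets 19 − 6 = 13; no inspection nets 7. low-mileage prefers the inspection.
high-mileage: the inspection nets 19 − 10 = 9; no inspection nets 7. high-mileage would deviate to the inspection.
high-mileage has a profitable deviation, so the profile is not an equilibrium.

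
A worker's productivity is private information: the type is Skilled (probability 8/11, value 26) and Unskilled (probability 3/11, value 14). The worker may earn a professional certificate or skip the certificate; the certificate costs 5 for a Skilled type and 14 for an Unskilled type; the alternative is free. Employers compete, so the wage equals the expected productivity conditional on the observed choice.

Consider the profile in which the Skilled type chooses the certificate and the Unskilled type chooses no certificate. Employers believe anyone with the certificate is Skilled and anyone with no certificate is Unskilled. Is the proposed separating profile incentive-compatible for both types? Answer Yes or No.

Under these beliefs, the certificate earns wage 26 and no certificate earns wage 14.
Skilled: the certificate nets 26 − 5 = 21; no certificate nets 14. Skilled prefers the certificate.
Unskilled: the certificate nets 26 − 14 = 12; no certificate nets 14. Unskilled prefers no certificate.
Neither type deviates, so the separating profile is an equilibrium.

Yes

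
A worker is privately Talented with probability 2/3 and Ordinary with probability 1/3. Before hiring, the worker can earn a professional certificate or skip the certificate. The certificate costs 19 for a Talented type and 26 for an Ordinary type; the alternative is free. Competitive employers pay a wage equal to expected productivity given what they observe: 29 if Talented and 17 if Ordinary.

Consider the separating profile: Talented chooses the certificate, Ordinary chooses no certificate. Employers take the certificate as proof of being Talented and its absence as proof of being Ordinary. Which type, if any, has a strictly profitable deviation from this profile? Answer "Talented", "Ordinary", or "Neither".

The certificate pays 29; no certificate pays 17.
Talented: assigned the certificate, nets 29 − 19 = 10; deviating to no certificate nets 17.
Ordinary: assigned no certificate, nets 17; deviating to the certificate nets 29 − 26 = 3.
The Talented type gains 7 by deviating.

Talented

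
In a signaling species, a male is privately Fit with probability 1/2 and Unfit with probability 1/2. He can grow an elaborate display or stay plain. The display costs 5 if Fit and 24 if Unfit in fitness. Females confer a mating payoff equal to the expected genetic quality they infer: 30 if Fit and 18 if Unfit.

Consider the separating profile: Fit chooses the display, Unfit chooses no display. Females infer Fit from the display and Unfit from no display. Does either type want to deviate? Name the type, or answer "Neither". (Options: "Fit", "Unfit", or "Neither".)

The display pays 30; no display pays 18.
Fit: assigned the display, nets 30 − 5 = 25; deviating to no display nets 18.
Unfit: assigned no display, nets 18; deviating to the display nets 30 − 24 = 6.
Both types strictly prefer their assigned action; no profitable deviation.

Neither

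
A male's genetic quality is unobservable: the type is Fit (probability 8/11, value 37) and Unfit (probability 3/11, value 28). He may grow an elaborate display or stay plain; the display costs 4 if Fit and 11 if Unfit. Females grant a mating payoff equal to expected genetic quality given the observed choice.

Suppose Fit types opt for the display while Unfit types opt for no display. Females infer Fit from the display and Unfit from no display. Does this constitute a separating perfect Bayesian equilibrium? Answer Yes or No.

Under these beliefs, the display earns mating payoff 37 and no display earns mating payoff 28.
Fit: the display nets 37 − 4 = 33; no display nets 28. Fit prefers the display.
Unfit: the display nets 37 − 11 = 26; no display nets 28. Unfit prefers no display.
Neither type deviates, so the separating profile is an equilibrium.

Yes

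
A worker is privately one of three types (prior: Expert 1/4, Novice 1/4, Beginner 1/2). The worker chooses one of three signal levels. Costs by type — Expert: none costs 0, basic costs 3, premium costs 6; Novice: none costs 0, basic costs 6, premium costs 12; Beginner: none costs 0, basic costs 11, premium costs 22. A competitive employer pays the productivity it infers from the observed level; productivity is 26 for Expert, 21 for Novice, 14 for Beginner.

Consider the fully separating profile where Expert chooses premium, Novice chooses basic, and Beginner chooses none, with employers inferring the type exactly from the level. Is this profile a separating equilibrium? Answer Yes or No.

Separating wages: premium → 26, basic → 21, none → 14.
Expert (assigned premium): none: 14 − 0 = 14; basic: 21 − 3 = 18; premium: 26 − 6 = 20. Expert stays.
Novice (assigned basic): none: 14 − 0 = 14; basic: 21 − 6 = 15; premium: 26 − 12 = 14. Novice stays.
Beginner (assigned none): none: 14 − 0 = 14; basic: 21 − 11 = 10; premium: 26 − 22 = 4. Beginner stays.
Every type prefers its assigned level; separation holds.

Yes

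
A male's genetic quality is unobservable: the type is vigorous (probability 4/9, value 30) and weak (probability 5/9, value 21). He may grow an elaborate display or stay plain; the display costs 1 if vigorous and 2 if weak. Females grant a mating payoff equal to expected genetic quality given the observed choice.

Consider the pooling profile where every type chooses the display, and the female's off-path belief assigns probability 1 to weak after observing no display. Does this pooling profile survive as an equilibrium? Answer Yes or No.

Yes

On path, the female holds the prior and pays 4/9·30 + 5/9·21 = 25. Off path (no display), believing weak, it pays 21.
vigorous: the display nets 25 − 1 = 24; no display nets 21. vigorous stays.
weak: the display nets 25 − 2 = 23; no display nets 21. weak stays.
No type deviates, so pooling is sustained.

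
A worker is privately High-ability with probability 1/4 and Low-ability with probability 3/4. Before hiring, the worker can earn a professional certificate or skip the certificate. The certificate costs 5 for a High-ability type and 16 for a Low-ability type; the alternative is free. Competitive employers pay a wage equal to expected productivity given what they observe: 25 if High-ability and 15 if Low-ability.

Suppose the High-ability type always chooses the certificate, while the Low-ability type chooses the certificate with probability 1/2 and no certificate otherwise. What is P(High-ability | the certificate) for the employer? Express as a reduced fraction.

P(the certificate) = (1/4)·1 + (3/4)·(1/2) = 5/8.
By Bayes' rule, P(High-ability | the certificate) = (1/4) / (5/8) = 2/5.

2/5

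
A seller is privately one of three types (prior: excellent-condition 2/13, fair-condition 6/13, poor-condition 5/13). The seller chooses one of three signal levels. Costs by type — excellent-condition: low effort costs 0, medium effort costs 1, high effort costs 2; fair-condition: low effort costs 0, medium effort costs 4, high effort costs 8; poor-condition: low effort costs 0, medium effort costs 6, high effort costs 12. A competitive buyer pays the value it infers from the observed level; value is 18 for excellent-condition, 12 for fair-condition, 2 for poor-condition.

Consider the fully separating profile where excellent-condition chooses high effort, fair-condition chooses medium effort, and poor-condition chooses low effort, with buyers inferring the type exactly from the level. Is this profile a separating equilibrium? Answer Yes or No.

Separating prices: high effort → 18, medium effort → 12, low effort → 2.
excellent-condition (assigned high effort): low effort: 2 − 0 = 2; medium effort: 12 − 1 = 11; high effort: 18 − 2 = 16. excellent-condition stays.
fair-condition (assigned medium effort): low effort: 2 − 0 = 2; medium effort: 12 − 4 = 8; high effort: 18 − 8 = 10. fair-condition prefers high effort.
poor-condition (assigned low effort): low effort: 2 − 0 = 2; medium effort: 12 − 6 = 6; high effort: 18 − 12 = 6. poor-condition prefers medium effort.
At least one type deviates; the separating profile fails.

No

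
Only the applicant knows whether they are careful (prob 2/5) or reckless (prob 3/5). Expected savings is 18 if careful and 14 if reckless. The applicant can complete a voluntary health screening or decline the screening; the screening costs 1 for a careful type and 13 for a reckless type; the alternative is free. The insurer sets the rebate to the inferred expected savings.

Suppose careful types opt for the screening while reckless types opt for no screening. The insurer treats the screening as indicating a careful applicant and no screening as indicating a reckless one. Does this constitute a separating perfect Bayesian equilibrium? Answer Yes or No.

Yes

Under these beliefs, the screening earns rebate 18 and no screening earns rebate 14.
careful: the screening nets 18 − 1 = 17; no screening nets 14. careful prefers the screening.
reckless: the screening nets 18 − 13 = 5; no screening nets 14. reckless prefers no screening.
Neither type deviates, so the separating profile is an equilibrium.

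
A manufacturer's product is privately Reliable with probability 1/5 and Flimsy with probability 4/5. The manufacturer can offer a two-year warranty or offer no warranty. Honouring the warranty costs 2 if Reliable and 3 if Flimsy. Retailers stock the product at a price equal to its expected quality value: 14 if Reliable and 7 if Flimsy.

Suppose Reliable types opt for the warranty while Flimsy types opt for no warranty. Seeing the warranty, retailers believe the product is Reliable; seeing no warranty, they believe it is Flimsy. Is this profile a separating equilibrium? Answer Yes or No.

Under these beliefs, the warranty earns price 14 and no warranty earns price 7.
Reliable: the warranty nets 14 − 2 = 12; no warranty nets 7. Reliable prefers the warranty.
Flimsy: the warranty nets 14 − 3 = 11; no warranty nets 7. Flimsy would deviate to the warranty.
Flimsy has a profitable deviation, so the profile is not an equilibrium.

No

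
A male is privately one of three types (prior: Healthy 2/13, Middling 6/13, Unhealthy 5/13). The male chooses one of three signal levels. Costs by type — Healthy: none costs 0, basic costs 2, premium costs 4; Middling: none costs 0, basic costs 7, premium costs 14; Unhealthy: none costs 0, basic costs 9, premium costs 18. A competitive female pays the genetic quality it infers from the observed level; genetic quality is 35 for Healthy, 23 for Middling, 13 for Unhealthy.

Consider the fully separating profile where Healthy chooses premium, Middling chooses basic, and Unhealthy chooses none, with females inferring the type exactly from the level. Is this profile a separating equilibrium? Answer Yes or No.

Separating mating payoffs: premium → 35, basic → 23, none → 13.
Healthy (assigned premium): none: 13 − 0 = 13; basic: 23 − 2 = 21; premium: 35 − 4 = 31. Healthy stays.
Middling (assigned basic): none: 13 − 0 = 13; basic: 23 − 7 = 16; premium: 35 − 14 = 21. Middling prefers premium.
Unhealthy (assigned none): none: 13 − 0 = 13; basic: 23 − 9 = 14; premium: 35 − 18 = 17. Unhealthy prefers premium.
At least one type deviates; the separating profile fails.

No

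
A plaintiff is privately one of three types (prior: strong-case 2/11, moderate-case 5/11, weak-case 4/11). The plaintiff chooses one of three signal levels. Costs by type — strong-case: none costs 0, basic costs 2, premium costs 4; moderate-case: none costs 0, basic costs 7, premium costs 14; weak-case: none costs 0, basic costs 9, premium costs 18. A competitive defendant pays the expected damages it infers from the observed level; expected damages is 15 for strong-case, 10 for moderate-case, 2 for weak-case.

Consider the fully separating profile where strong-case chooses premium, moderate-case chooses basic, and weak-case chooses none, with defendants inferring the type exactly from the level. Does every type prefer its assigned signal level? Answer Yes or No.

Yes

Separating settlements: premium → 15, basic → 10, none → 2.
strong-case (assigned premium): none: 2 − 0 = 2; basic: 10 − 2 = 8; premium: 15 − 4 = 11. strong-case stays.
moderate-case (assigned basic): none: 2 − 0 = 2; basic: 10 − 7 = 3; premium: 15 − 14 = 1. moderate-case stays.
weak-case (assigned none): none: 2 − 0 = 2; basic: 10 − 9 = 1; premium: 15 − 18 = -3. weak-case stays.
Every type prefers its assigned level; separation holds.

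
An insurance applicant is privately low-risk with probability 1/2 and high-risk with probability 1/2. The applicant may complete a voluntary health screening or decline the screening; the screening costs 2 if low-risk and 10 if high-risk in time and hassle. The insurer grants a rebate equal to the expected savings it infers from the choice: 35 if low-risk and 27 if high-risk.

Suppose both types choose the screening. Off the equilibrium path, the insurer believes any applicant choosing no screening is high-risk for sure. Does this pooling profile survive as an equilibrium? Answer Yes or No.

On path, the insurer holds the prior and pays 1/2·35 + 1/2·27 = 31. Off path (no screening), believing high-risk, it pays 27.
low-risk: the screening nets 31 − 2 = 29; no screening nets 27. low-risk stays.
high-risk: the screening nets 31 − 10 = 21; no screening nets 27. high-risk would deviate.
A type deviates, so pooling fails.

No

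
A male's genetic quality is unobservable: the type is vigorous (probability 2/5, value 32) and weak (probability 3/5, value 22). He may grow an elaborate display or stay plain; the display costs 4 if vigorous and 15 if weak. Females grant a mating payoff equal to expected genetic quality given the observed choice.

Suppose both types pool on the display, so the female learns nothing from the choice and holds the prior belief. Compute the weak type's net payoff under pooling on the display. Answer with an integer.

Pooled mating payoff = 2/5·32 + 3/5·22 = 26.
weak pays cost 15 for the display, so net payoff = 26 − 15 = 11.

11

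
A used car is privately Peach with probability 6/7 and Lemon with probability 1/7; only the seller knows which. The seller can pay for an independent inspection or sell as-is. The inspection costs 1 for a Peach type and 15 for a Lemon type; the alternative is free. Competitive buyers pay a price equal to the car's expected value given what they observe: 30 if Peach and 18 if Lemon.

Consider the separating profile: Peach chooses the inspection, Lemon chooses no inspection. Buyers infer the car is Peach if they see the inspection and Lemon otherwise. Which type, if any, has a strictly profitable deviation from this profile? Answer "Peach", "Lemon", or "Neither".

The inspection pays 30; no inspection pays 18.
Peach: assigned the inspection, nets 30 − 1 = 29; deviating to no inspection nets 18.
Lemon: assigned no inspection, nets 18; deviating to the inspection nets 30 − 15 = 15.
Both types strictly prefer their assigned action; no profitable deviation.

Neither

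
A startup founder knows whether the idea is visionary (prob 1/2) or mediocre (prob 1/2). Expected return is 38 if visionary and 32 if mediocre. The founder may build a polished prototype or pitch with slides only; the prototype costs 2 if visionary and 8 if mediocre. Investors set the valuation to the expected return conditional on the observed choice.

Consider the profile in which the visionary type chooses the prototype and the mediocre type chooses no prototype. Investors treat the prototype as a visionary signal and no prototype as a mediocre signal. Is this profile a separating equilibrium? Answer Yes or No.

Under these beliefs, the prototype earns valuation 38 and no prototype earns valuation 32.
visionary: the prototype nets 38 − 2 = 36; no prototype nets 32. visionary prefers the prototype.
mediocre: the prototype nets 38 − 8 = 30; no prototype nets 32. mediocre prefers no prototype.
Neither type deviates, so the separating profile is an equilibrium.

Yes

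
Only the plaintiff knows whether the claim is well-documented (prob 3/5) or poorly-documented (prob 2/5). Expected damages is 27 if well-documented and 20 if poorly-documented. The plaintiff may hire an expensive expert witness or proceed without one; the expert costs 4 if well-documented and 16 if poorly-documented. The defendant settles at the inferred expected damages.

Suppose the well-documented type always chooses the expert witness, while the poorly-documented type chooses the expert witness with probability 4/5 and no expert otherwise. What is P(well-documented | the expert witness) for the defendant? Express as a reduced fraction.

P(the expert witness) = (3/5)·1 + (2/5)·(4/5) = 23/25.
By Bayes' rule, P(well-documented | the expert witness) = (3/5) / (23/25) = 15/23.

15/23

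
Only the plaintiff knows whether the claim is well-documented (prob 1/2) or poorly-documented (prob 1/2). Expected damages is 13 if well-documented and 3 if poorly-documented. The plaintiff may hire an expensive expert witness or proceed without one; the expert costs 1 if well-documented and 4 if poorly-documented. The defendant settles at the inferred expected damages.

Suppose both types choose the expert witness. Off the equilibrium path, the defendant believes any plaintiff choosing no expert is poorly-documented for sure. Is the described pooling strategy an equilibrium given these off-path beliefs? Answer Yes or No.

On path, the defendant holds the prior and pays 1/2·13 + 1/2·3 = 8. Off path (no expert), believing poorly-documented, it pays 3.
well-documented: the expert witness nets 8 − 1 = 7; no expert nets 3. well-documented stays.
poorly-documented: the expert witness nets 8 − 4 = 4; no expert nets 3. poorly-documented stays.
No type deviates, so pooling is sustained.

Yes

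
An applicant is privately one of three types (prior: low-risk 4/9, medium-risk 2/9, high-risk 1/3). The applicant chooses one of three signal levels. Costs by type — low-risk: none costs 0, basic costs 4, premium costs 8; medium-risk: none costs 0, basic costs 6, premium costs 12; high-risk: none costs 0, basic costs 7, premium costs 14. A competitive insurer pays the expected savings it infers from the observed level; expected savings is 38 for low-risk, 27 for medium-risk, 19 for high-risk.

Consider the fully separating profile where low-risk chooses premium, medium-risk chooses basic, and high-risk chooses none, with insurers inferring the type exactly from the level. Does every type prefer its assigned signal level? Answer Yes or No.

Separating rebates: premium → 38, basic → 27, none → 19.
low-risk (assigned premium): none: 19 − 0 = 19; basic: 27 − 4 = 23; premium: 38 − 8 = 30. low-risk stays.
medium-risk (assigned basic): none: 19 − 0 = 19; basic: 27 − 6 = 21; premium: 38 − 12 = 26. medium-risk prefers premium.
high-risk (assigned none): none: 19 − 0 = 19; basic: 27 − 7 = 20; premium: 38 − 14 = 24. high-risk prefers premium.
At least one type deviates; the separating profile fails.

No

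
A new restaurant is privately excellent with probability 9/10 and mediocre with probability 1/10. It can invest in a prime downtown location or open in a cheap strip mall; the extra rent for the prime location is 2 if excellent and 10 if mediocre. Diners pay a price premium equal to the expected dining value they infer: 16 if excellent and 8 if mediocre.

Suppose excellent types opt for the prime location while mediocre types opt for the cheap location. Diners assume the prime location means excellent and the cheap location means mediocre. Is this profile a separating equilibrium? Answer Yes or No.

Yes

Under these beliefs, the prime location earns price premium 16 and the cheap location earns price premium 8.
excellent: the prime location nets 16 − 2 = 14; the cheap location nets 8. excellent prefers the prime location.
mediocre: the prime location nets 16 − 10 = 6; the cheap location nets 8. mediocre prefers the cheap location.
Neither type deviates, so the separating profile is an equilibrium.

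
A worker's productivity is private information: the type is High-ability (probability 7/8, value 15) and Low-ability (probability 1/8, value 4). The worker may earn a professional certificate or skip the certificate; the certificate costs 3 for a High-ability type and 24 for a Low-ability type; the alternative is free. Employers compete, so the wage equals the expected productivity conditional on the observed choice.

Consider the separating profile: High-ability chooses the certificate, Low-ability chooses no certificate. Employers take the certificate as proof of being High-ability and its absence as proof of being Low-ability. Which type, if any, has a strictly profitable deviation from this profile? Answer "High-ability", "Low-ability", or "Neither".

The certificate pays 15; no certificate pays 4.
High-ability: assigned the certificate, nets 15 − 3 = 12; deviating to no certificate nets 4.
Low-ability: assigned no certificate, nets 4; deviating to the certificate nets 15 − 24 = -9.
Both types strictly prefer their assigned action; no profitable deviation.

Neither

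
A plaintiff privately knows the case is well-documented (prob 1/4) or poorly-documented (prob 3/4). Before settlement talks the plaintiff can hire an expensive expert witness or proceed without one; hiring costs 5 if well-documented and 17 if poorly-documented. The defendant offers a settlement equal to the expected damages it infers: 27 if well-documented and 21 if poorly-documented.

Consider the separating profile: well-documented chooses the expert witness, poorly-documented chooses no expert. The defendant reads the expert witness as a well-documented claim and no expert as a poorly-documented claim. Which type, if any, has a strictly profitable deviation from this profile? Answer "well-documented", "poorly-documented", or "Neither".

The expert witness pays 27; no expert pays 21.
well-documented: assigned the expert witness, nets 27 − 5 = 22; deviating to no expert nets 21.
poorly-documented: assigned no expert, nets 21; deviating to the expert witness nets 27 − 17 = 10.
Both types strictly prefer their assigned action; no profitable deviation.

Neither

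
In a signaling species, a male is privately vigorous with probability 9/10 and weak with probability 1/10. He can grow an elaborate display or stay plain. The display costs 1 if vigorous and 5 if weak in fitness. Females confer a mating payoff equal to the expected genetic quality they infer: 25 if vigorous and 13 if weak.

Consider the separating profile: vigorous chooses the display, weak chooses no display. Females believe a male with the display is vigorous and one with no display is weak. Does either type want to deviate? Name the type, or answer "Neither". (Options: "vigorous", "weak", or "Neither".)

weak

The display pays 25; no display pays 13.
vigorous: assigned the display, nets 25 − 1 = 24; deviating to no display nets 13.
weak: assigned no display, nets 13; deviating to the display nets 25 − 5 = 20.
The weak type gains 7 by deviating.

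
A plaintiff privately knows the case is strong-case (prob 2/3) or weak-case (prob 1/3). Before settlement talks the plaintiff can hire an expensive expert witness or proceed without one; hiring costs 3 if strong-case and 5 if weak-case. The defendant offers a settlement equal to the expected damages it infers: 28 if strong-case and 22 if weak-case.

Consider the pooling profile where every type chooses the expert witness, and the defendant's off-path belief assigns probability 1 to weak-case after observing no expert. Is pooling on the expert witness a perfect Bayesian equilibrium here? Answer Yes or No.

No

On path, the defendant holds the prior and pays 2/3·28 + 1/3·22 = 26. Off path (no expert), believing weak-case, it pays 22.
strong-case: the expert witness nets 26 − 3 = 23; no expert nets 22. strong-case stays.
weak-case: the expert witness nets 26 − 5 = 21; no expert nets 22. weak-case would deviate.
A type deviates, so pooling fails.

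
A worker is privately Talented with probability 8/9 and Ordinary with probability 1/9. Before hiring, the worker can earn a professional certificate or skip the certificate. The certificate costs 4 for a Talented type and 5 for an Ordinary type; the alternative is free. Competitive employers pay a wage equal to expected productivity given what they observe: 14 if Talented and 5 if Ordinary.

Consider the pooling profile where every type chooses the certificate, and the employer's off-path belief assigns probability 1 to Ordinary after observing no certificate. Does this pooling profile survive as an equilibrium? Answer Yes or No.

Yes

On path, the employer holds the prior and pays 8/9·14 + 1/9·5 = 13. Off path (no certificate), believing Ordinary, it pays 5.
Talented: the certificate nets 13 − 4 = 9; no certificate nets 5. Talented stays.
Ordinary: the certificate nets 13 − 5 = 8; no certificate nets 5. Ordinary stays.
No type deviates, so pooling is sustained.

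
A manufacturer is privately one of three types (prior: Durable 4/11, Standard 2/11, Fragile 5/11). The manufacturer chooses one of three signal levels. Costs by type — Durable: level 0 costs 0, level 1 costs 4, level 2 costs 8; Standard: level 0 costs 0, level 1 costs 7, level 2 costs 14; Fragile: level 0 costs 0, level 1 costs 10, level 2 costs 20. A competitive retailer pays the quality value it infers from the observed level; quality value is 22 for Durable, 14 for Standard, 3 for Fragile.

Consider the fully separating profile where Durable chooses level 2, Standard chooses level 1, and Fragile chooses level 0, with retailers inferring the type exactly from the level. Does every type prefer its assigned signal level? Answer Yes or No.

Separating prices: level 2 → 22, level 1 → 14, level 0 → 3.
Durable (assigned level 2): level 0: 3 − 0 = 3; level 1: 14 − 4 = 10; level 2: 22 − 8 = 14. Durable stays.
Standard (assigned level 1): level 0: 3 − 0 = 3; level 1: 14 − 7 = 7; level 2: 22 − 14 = 8. Standard prefers level 2.
Fragile (assigned level 0): level 0: 3 − 0 = 3; level 1: 14 − 10 = 4; level 2: 22 − 20 = 2. Fragile prefers level 1.
At least one type deviates; the separating profile fails.

No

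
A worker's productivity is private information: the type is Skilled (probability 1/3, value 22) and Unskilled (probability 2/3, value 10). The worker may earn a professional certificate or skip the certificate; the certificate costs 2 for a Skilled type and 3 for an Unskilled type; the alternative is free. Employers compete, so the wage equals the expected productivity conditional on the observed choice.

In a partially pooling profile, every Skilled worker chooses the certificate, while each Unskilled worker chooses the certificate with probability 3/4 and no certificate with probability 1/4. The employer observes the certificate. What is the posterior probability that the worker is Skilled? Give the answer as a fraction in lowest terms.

P(the certificate) = (1/3)·1 + (2/3)·(3/4) = 5/6.
By Bayes' rule, P(Skilled | the certificate) = (1/3) / (5/6) = 2/5.

2/5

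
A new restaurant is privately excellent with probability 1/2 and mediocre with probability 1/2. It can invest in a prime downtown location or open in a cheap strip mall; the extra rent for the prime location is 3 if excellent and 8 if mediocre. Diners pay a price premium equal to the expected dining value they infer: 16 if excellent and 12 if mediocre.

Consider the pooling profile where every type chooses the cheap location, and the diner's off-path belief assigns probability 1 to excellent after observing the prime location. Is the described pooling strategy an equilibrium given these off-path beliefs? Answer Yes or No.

On path, the diner holds the prior and pays 1/2·16 + 1/2·12 = 14. Off path (the prime location), believing excellent, it pays 16.
excellent: the cheap location nets 14; the prime location nets 16 − 3 = 13. excellent stays.
mediocre: the cheap location nets 14; the prime location nets 16 − 8 = 8. mediocre stays.
No type deviates, so pooling is sustained.

Yes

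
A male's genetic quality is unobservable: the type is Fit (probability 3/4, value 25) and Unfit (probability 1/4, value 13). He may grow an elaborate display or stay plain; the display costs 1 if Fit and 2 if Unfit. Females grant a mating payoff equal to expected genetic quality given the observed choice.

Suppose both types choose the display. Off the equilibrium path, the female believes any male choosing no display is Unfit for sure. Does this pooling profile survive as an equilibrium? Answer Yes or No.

Yes

On path, the female holds the prior and pays 3/4·25 + 1/4·13 = 22. Off path (no display), believing Unfit, it pays 13.
Fit: the display nets 22 − 1 = 21; no display nets 13. Fit stays.
Unfit: the display nets 22 − 2 = 20; no display nets 13. Unfit stays.
No type deviates, so pooling is sustained.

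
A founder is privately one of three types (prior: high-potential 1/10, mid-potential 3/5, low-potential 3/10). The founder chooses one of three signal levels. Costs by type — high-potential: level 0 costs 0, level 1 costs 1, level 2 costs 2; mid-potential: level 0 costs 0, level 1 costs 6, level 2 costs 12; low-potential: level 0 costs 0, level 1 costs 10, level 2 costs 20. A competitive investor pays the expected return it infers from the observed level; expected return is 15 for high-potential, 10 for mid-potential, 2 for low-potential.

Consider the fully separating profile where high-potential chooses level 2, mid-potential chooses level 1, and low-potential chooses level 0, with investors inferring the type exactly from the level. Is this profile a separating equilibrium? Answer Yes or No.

Yes

Separating valuations: level 2 → 15, level 1 → 10, level 0 → 2.
high-potential (assigned level 2): level 0: 2 − 0 = 2; level 1: 10 − 1 = 9; level 2: 15 − 2 = 13. high-potential stays.
mid-potential (assigned level 1): level 0: 2 − 0 = 2; level 1: 10 − 6 = 4; level 2: 15 − 12 = 3. mid-potential stays.
low-potential (assigned level 0): level 0: 2 − 0 = 2; level 1: 10 − 10 = 0; level 2: 15 − 20 = -5. low-potential stays.
Every type prefers its assigned level; separation holds.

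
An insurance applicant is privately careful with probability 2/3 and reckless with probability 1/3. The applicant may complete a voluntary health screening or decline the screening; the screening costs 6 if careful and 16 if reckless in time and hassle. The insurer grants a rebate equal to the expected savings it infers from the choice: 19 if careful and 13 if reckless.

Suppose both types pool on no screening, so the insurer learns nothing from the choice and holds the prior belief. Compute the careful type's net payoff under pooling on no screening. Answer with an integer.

Pooled rebate = 2/3·19 + 1/3·13 = 17.
careful pays no cost for no screening, so net payoff = 17.

17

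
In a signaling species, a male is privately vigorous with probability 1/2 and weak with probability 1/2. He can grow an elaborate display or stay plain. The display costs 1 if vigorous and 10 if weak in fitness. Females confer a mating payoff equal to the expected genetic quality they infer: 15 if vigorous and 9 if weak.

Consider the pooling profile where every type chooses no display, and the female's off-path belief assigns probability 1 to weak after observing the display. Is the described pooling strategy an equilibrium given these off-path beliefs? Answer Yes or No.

Yes

On path, the female holds the prior and pays 1/2·15 + 1/2·9 = 12. Off path (the display), believing weak, it pays 9.
vigorous: no display nets 12; the display nets 9 − 1 = 8. vigorous stays.
weak: no display nets 12; the display nets 9 − 10 = -1. weak stays.
No type deviates, so pooling is sustained.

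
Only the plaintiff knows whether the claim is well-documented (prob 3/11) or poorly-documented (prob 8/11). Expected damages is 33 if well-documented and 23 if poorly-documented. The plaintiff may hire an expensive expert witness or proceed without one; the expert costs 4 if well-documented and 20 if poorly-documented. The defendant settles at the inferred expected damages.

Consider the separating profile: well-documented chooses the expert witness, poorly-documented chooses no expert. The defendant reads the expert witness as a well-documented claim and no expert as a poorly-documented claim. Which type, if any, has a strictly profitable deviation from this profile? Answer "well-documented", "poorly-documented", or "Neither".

Neither

The expert witness pays 33; no expert pays 23.
well-documented: assigned the expert witness, nets 33 − 4 = 29; deviating to no expert nets 23.
poorly-documented: assigned no expert, nets 23; deviating to the expert witness nets 33 − 20 = 13.
Both types strictly prefer their assigned action; no profitable deviation.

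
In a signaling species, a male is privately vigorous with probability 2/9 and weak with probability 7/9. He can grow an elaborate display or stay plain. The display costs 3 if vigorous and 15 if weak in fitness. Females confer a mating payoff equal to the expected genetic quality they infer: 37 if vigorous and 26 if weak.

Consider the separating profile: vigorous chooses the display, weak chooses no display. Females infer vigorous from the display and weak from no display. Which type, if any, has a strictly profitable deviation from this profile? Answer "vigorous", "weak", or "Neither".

Neither

The display pays 37; no display pays 26.
vigorous: assigned the display, nets 37 − 3 = 34; deviating to no display nets 26.
weak: assigned no display, nets 26; deviating to the display nets 37 − 15 = 22.
Both types strictly prefer their assigned action; no profitable deviation.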